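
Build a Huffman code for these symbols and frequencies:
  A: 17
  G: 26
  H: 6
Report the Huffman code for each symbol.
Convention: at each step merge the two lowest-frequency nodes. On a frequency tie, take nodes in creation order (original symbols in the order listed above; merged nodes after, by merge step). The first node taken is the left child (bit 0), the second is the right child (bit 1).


Huffman tree construction:
Step 1: Merge H(6) + A(17) = 23
Step 2: Merge (H+A)(23) + G(26) = 49
Read each symbol's code off the tree from the root (left child = 0, right child = 1).

Codes:
  A: 01 (length 2)
  G: 1 (length 1)
  H: 00 (length 2)
Average code length: 72/49 = 1.4694 bits/symbol


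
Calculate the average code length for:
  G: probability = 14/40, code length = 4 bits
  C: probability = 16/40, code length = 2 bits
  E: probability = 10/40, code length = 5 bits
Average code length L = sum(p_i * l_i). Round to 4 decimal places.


Weighted contributions p_i * l_i:
  G: (14/40) * 4 = 56/40
  C: (16/40) * 2 = 32/40
  E: (10/40) * 5 = 50/40
Sum = (56 + 32 + 50)/40 = 138/40

L = 138/40 = 3.4500 bits/symbol


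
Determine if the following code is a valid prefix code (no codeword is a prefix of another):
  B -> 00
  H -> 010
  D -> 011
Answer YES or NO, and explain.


Checking each pair (does one codeword prefix another?):
  B='00' vs H='010': no prefix
  B='00' vs D='011': no prefix
  H='010' vs B='00': no prefix
  H='010' vs D='011': no prefix
  D='011' vs B='00': no prefix
  D='011' vs H='010': no prefix
No violation found over all pairs.

YES -- this is a valid prefix code. No codeword is a prefix of any other codeword.


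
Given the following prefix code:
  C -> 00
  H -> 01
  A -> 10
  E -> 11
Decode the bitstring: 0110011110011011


Decoding step by step:
Bits 01 -> H
Bits 10 -> A
Bits 01 -> H
Bits 11 -> E
Bits 10 -> A
Bits 01 -> H
Bits 10 -> A
Bits 11 -> E


Decoded message: HAHEAHAE


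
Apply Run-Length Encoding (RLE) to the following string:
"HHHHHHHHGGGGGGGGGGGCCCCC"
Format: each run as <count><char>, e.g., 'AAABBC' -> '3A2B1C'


Scanning runs left to right:
  i=0: run of 'H' x 8 -> '8H'
  i=8: run of 'G' x 11 -> '11G'
  i=19: run of 'C' x 5 -> '5C'

RLE = 8H11G5C


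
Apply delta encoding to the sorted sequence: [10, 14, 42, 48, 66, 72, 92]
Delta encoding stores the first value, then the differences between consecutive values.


First value: 10
Deltas:
  14 - 10 = 4
  42 - 14 = 28
  48 - 42 = 6
  66 - 48 = 18
  72 - 66 = 6
  92 - 72 = 20


Delta encoded: [10, 4, 28, 6, 18, 6, 20]


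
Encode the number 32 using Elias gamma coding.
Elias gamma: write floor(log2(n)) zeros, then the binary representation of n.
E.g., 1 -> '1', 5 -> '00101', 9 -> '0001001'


num_bits = floor(log2(32)) + 1 = 6
leading_zeros = num_bits - 1 = 5
binary(32) = 100000

Elias gamma(32) = '00000' + '100000' = 00000100000 (11 bits)


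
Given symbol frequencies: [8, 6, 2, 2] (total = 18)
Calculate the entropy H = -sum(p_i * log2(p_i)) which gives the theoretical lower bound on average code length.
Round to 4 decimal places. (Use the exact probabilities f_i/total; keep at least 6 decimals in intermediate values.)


Per-symbol terms -p_i * log2(p_i) with p_i = f_i/18:
  p = 8/18 = 0.444444: log2(p) = -1.169925, -p*log2(p) = 0.519967
  p = 6/18 = 0.333333: log2(p) = -1.584963, -p*log2(p) = 0.528321
  p = 2/18 = 0.111111: log2(p) = -3.169925, -p*log2(p) = 0.352214
  p = 2/18 = 0.111111: log2(p) = -3.169925, -p*log2(p) = 0.352214
H = 0.519967 + 0.528321 + 0.352214 + 0.352214 = 1.752716

H = 1.7527 bits/symbol


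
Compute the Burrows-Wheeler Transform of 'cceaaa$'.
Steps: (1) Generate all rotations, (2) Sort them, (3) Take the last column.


Rotations (sorted):
  0: $cceaaa -> last char: a
  1: a$cceaa -> last char: a
  2: aa$ccea -> last char: a
  3: aaa$cce -> last char: e
  4: cceaaa$ -> last char: $
  5: ceaaa$c -> last char: c
  6: eaaa$cc -> last char: c


BWT = aaae$cc


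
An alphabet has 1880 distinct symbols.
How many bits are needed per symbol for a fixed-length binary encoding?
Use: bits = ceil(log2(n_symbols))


log2(1880) = 10.8765
Bracket: 2^10 = 1024 < 1880 <= 2^11 = 2048
So ceil(log2(1880)) = 11

bits = ceil(log2(1880)) = ceil(10.8765) = 11 bits


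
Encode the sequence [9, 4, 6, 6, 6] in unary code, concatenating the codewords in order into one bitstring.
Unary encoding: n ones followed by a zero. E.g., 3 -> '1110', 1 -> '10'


Encode each number as n ones followed by a terminating 0:
  9 -> 1111111110 (10 bits)
  4 -> 11110 (5 bits)
  6 -> 1111110 (7 bits)
  6 -> 1111110 (7 bits)
  6 -> 1111110 (7 bits)
Total length = 10 + 5 + 7 + 7 + 7 = 36 bits.

Unary([9, 4, 6, 6, 6]) = 111111111011110111111011111101111110 (36 bits)


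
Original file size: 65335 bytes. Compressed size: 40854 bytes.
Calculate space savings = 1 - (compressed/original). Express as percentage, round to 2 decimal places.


ratio = compressed/original = 40854/65335 = 0.6253
savings = 1 - ratio = 1 - 0.6253 = 0.3747
as a percentage: 0.3747 * 100 = 37.47%

Space savings = 1 - 40854/65335 = 37.47%


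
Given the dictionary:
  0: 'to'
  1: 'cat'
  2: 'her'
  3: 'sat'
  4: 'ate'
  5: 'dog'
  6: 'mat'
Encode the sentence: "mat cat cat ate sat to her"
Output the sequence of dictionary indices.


Look up each word in the dictionary:
  'mat' -> 6
  'cat' -> 1
  'cat' -> 1
  'ate' -> 4
  'sat' -> 3
  'to' -> 0
  'her' -> 2

Encoded: [6, 1, 1, 4, 3, 0, 2]


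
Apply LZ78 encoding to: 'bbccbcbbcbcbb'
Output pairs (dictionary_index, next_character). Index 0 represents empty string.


LZ78 encoding steps:
Dictionary: {0: ''}
Step 1: w='' (idx 0), next='b' -> output (0, 'b'), add 'b' as idx 1
Step 2: w='b' (idx 1), next='c' -> output (1, 'c'), add 'bc' as idx 2
Step 3: w='' (idx 0), next='c' -> output (0, 'c'), add 'c' as idx 3
Step 4: w='bc' (idx 2), next='b' -> output (2, 'b'), add 'bcb' as idx 4
Step 5: w='bcb' (idx 4), next='c' -> output (4, 'c'), add 'bcbc' as idx 5
Step 6: w='b' (idx 1), next='b' -> output (1, 'b'), add 'bb' as idx 6


Encoded: [(0, 'b'), (1, 'c'), (0, 'c'), (2, 'b'), (4, 'c'), (1, 'b')]


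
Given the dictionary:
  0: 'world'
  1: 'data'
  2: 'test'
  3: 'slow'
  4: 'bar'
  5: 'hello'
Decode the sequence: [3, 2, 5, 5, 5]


Look up each index in the dictionary:
  3 -> 'slow'
  2 -> 'test'
  5 -> 'hello'
  5 -> 'hello'
  5 -> 'hello'

Decoded: "slow test hello hello hello"


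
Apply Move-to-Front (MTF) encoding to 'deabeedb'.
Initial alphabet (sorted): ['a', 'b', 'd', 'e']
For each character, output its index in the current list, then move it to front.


MTF encoding:
'd': index 2 in ['a', 'b', 'd', 'e'] -> ['d', 'a', 'b', 'e']
'e': index 3 in ['d', 'a', 'b', 'e'] -> ['e', 'd', 'a', 'b']
'a': index 2 in ['e', 'd', 'a', 'b'] -> ['a', 'e', 'd', 'b']
'b': index 3 in ['a', 'e', 'd', 'b'] -> ['b', 'a', 'e', 'd']
'e': index 2 in ['b', 'a', 'e', 'd'] -> ['e', 'b', 'a', 'd']
'e': index 0 in ['e', 'b', 'a', 'd'] -> ['e', 'b', 'a', 'd']
'd': index 3 in ['e', 'b', 'a', 'd'] -> ['d', 'e', 'b', 'a']
'b': index 2 in ['d', 'e', 'b', 'a'] -> ['b', 'd', 'e', 'a']


Output: [2, 3, 2, 3, 2, 0, 3, 2]


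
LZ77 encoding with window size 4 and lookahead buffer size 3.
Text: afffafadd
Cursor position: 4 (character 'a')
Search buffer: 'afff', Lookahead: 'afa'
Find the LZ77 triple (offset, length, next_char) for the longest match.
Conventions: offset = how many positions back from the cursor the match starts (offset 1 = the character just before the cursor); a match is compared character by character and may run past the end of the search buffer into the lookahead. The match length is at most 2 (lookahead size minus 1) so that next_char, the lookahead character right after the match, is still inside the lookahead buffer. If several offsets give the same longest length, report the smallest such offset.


Try each offset into the search buffer:
  offset=1 (pos 3, char 'f'): match length 0
  offset=2 (pos 2, char 'f'): match length 0
  offset=3 (pos 1, char 'f'): match length 0
  offset=4 (pos 0, char 'a'): match length 2
Longest match has length 2 at offset 4.
next_char = character at position 4 + 2 = 6 -> 'a'

Best match: offset=4, length=2 (matching 'af' starting at position 0)
LZ77 triple: (4, 2, 'a')


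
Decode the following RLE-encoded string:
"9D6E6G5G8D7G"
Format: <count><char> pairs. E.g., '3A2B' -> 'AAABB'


Expanding each <count><char> pair:
  9D -> 'DDDDDDDDD'
  6E -> 'EEEEEE'
  6G -> 'GGGGGG'
  5G -> 'GGGGG'
  8D -> 'DDDDDDDD'
  7G -> 'GGGGGGG'

Decoded = DDDDDDDDDEEEEEEGGGGGGGGGGGDDDDDDDDGGGGGGG


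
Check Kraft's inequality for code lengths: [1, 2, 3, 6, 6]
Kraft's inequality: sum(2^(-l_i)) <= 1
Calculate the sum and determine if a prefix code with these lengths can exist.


Sum = 2^(-1) + 2^(-2) + 2^(-3) + 2^(-6) + 2^(-6)
    = 0.5 + 0.25 + 0.125 + 0.015625 + 0.015625
    = 58/64 = 0.90625
Since 0.90625 <= 1, Kraft's inequality IS satisfied.
A prefix code with these lengths CAN exist.

Kraft sum = 0.90625. Satisfied.


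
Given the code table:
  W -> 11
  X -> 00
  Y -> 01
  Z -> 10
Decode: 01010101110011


Decoding:
01 -> Y
01 -> Y
01 -> Y
01 -> Y
11 -> W
00 -> X
11 -> W


Result: YYYYWXW


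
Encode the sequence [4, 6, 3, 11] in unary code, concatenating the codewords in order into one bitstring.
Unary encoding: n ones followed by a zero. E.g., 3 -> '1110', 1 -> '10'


Encode each number as n ones followed by a terminating 0:
  4 -> 11110 (5 bits)
  6 -> 1111110 (7 bits)
  3 -> 1110 (4 bits)
  11 -> 111111111110 (12 bits)
Total length = 5 + 7 + 4 + 12 = 28 bits.

Unary([4, 6, 3, 11]) = 1111011111101110111111111110 (28 bits)


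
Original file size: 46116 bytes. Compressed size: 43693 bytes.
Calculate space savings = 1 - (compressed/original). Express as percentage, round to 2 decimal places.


ratio = compressed/original = 43693/46116 = 0.947459
savings = 1 - ratio = 1 - 0.947459 = 0.052541
as a percentage: 0.052541 * 100 = 5.25%

Space savings = 1 - 43693/46116 = 5.25%


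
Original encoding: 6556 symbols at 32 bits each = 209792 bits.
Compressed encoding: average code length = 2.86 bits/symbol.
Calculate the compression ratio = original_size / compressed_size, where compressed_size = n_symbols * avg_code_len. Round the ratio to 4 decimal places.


original_size = n_symbols * orig_bits = 6556 * 32 = 209792 bits
compressed_size = n_symbols * avg_code_len = 6556 * 2.86 = 18750.16 bits
ratio = original_size / compressed_size = 209792 / 18750.16 = 11.1888

Compression ratio = 11.1888


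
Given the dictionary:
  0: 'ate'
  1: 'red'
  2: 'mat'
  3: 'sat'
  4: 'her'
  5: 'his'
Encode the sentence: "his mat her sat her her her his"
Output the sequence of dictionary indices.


Look up each word in the dictionary:
  'his' -> 5
  'mat' -> 2
  'her' -> 4
  'sat' -> 3
  'her' -> 4
  'her' -> 4
  'her' -> 4
  'his' -> 5

Encoded: [5, 2, 4, 3, 4, 4, 4, 5]


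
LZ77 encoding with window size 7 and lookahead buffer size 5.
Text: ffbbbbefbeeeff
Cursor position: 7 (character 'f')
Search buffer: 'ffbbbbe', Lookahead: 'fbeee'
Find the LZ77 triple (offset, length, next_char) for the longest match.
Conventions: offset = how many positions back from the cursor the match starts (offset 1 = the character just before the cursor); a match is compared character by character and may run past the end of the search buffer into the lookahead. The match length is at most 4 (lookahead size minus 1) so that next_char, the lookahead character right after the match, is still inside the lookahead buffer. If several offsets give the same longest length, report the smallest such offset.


Try each offset into the search buffer:
  offset=1 (pos 6, char 'e'): match length 0
  offset=2 (pos 5, char 'b'): match length 0
  offset=3 (pos 4, char 'b'): match length 0
  offset=4 (pos 3, char 'b'): match length 0
  offset=5 (pos 2, char 'b'): match length 0
  offset=6 (pos 1, char 'f'): match length 2
  offset=7 (pos 0, char 'f'): match length 1
Longest match has length 2 at offset 6.
next_char = character at position 7 + 2 = 9 -> 'e'

Best match: offset=6, length=2 (matching 'fb' starting at position 1)
LZ77 triple: (6, 2, 'e')


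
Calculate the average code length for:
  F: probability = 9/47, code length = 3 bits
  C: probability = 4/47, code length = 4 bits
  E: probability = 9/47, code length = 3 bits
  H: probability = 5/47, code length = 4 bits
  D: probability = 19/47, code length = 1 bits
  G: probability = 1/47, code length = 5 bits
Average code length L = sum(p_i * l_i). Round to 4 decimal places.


Weighted contributions p_i * l_i:
  F: (9/47) * 3 = 27/47
  C: (4/47) * 4 = 16/47
  E: (9/47) * 3 = 27/47
  H: (5/47) * 4 = 20/47
  D: (19/47) * 1 = 19/47
  G: (1/47) * 5 = 5/47
Sum = (27 + 16 + 27 + 20 + 19 + 5)/47 = 114/47

L = 114/47 = 2.4255 bits/symbol


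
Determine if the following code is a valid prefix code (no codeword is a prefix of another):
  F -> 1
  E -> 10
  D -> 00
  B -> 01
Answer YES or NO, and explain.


Checking each pair (does one codeword prefix another?):
  F='1' vs E='10': prefix -- VIOLATION

NO -- this is NOT a valid prefix code. F (1) is a prefix of E (10).


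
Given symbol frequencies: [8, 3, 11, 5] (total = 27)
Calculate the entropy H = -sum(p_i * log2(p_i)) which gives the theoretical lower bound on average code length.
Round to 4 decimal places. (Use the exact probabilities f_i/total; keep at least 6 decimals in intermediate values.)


Per-symbol terms -p_i * log2(p_i) with p_i = f_i/27:
  p = 8/27 = 0.296296: log2(p) = -1.754888, -p*log2(p) = 0.519967
  p = 3/27 = 0.111111: log2(p) = -3.169925, -p*log2(p) = 0.352214
  p = 11/27 = 0.407407: log2(p) = -1.295456, -p*log2(p) = 0.527778
  p = 5/27 = 0.185185: log2(p) = -2.432959, -p*log2(p) = 0.450548
H = 0.519967 + 0.352214 + 0.527778 + 0.450548 = 1.850507

H = 1.8505 bits/symbol


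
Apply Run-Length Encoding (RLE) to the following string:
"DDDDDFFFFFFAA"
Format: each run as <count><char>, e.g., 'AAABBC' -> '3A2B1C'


Scanning runs left to right:
  i=0: run of 'D' x 5 -> '5D'
  i=5: run of 'F' x 6 -> '6F'
  i=11: run of 'A' x 2 -> '2A'

RLE = 5D6F2A


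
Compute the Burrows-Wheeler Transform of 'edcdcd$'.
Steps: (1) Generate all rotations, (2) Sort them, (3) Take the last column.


Rotations (sorted):
  0: $edcdcd -> last char: d
  1: cd$edcd -> last char: d
  2: cdcd$ed -> last char: d
  3: d$edcdc -> last char: c
  4: dcd$edc -> last char: c
  5: dcdcd$e -> last char: e
  6: edcdcd$ -> last char: $


BWT = dddcce$


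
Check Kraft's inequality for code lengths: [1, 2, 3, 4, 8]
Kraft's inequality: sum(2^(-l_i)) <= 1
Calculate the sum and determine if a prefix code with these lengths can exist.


Sum = 2^(-1) + 2^(-2) + 2^(-3) + 2^(-4) + 2^(-8)
    = 0.5 + 0.25 + 0.125 + 0.0625 + 0.00390625
    = 241/256 = 0.94140625
Since 0.94140625 <= 1, Kraft's inequality IS satisfied.
A prefix code with these lengths CAN exist.

Kraft sum = 0.94140625. Satisfied.


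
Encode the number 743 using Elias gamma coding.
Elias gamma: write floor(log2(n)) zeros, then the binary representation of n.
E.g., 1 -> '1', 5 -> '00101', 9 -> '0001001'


num_bits = floor(log2(743)) + 1 = 10
leading_zeros = num_bits - 1 = 9
binary(743) = 1011100111

Elias gamma(743) = '000000000' + '1011100111' = 0000000001011100111 (19 bits)


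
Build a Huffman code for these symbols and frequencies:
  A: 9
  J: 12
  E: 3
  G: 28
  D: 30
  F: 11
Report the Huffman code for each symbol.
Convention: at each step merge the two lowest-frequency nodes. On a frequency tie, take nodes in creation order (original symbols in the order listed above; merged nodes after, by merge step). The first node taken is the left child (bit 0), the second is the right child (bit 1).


Huffman tree construction:
Step 1: Merge E(3) + A(9) = 12
Step 2: Merge F(11) + J(12) = 23
Step 3: Merge (E+A)(12) + (F+J)(23) = 35
Step 4: Merge G(28) + D(30) = 58
Step 5: Merge ((E+A)+(F+J))(35) + (G+D)(58) = 93
Read each symbol's code off the tree from the root (left child = 0, right child = 1).

Codes:
  A: 001 (length 3)
  J: 011 (length 3)
  E: 000 (length 3)
  G: 10 (length 2)
  D: 11 (length 2)
  F: 010 (length 3)
Average code length: 221/93 = 2.3763 bits/symbol


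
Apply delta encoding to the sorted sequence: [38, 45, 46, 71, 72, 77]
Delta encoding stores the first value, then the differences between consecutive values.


First value: 38
Deltas:
  45 - 38 = 7
  46 - 45 = 1
  71 - 46 = 25
  72 - 71 = 1
  77 - 72 = 5


Delta encoded: [38, 7, 1, 25, 1, 5]


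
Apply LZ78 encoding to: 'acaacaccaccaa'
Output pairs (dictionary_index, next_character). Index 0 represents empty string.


LZ78 encoding steps:
Dictionary: {0: ''}
Step 1: w='' (idx 0), next='a' -> output (0, 'a'), add 'a' as idx 1
Step 2: w='' (idx 0), next='c' -> output (0, 'c'), add 'c' as idx 2
Step 3: w='a' (idx 1), next='a' -> output (1, 'a'), add 'aa' as idx 3
Step 4: w='c' (idx 2), next='a' -> output (2, 'a'), add 'ca' as idx 4
Step 5: w='c' (idx 2), next='c' -> output (2, 'c'), add 'cc' as idx 5
Step 6: w='a' (idx 1), next='c' -> output (1, 'c'), add 'ac' as idx 6
Step 7: w='ca' (idx 4), next='a' -> output (4, 'a'), add 'caa' as idx 7


Encoded: [(0, 'a'), (0, 'c'), (1, 'a'), (2, 'a'), (2, 'c'), (1, 'c'), (4, 'a')]


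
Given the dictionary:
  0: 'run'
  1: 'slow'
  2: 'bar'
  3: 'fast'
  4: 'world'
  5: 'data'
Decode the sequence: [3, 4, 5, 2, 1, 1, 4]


Look up each index in the dictionary:
  3 -> 'fast'
  4 -> 'world'
  5 -> 'data'
  2 -> 'bar'
  1 -> 'slow'
  1 -> 'slow'
  4 -> 'world'

Decoded: "fast world data bar slow slow world"


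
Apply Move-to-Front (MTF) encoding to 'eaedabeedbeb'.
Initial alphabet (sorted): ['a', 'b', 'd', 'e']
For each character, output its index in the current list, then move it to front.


MTF encoding:
'e': index 3 in ['a', 'b', 'd', 'e'] -> ['e', 'a', 'b', 'd']
'a': index 1 in ['e', 'a', 'b', 'd'] -> ['a', 'e', 'b', 'd']
'e': index 1 in ['a', 'e', 'b', 'd'] -> ['e', 'a', 'b', 'd']
'd': index 3 in ['e', 'a', 'b', 'd'] -> ['d', 'e', 'a', 'b']
'a': index 2 in ['d', 'e', 'a', 'b'] -> ['a', 'd', 'e', 'b']
'b': index 3 in ['a', 'd', 'e', 'b'] -> ['b', 'a', 'd', 'e']
'e': index 3 in ['b', 'a', 'd', 'e'] -> ['e', 'b', 'a', 'd']
'e': index 0 in ['e', 'b', 'a', 'd'] -> ['e', 'b', 'a', 'd']
'd': index 3 in ['e', 'b', 'a', 'd'] -> ['d', 'e', 'b', 'a']
'b': index 2 in ['d', 'e', 'b', 'a'] -> ['b', 'd', 'e', 'a']
'e': index 2 in ['b', 'd', 'e', 'a'] -> ['e', 'b', 'd', 'a']
'b': index 1 in ['e', 'b', 'd', 'a'] -> ['b', 'e', 'd', 'a']


Output: [3, 1, 1, 3, 2, 3, 3, 0, 3, 2, 2, 1]


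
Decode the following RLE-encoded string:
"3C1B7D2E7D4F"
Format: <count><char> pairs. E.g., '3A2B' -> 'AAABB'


Expanding each <count><char> pair:
  3C -> 'CCC'
  1B -> 'B'
  7D -> 'DDDDDDD'
  2E -> 'EE'
  7D -> 'DDDDDDD'
  4F -> 'FFFF'

Decoded = CCCBDDDDDDDEEDDDDDDDFFFF


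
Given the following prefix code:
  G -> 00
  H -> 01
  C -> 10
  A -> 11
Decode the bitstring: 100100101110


Decoding step by step:
Bits 10 -> C
Bits 01 -> H
Bits 00 -> G
Bits 10 -> C
Bits 11 -> A
Bits 10 -> C


Decoded message: CHGCAC


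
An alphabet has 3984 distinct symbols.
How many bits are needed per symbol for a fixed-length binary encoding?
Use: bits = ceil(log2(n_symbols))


log2(3984) = 11.96
Bracket: 2^11 = 2048 < 3984 <= 2^12 = 4096
So ceil(log2(3984)) = 12

bits = ceil(log2(3984)) = ceil(11.96) = 12 bits


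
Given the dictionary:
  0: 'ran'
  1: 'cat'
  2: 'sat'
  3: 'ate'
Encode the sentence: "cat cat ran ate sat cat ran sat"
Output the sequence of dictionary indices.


Look up each word in the dictionary:
  'cat' -> 1
  'cat' -> 1
  'ran' -> 0
  'ate' -> 3
  'sat' -> 2
  'cat' -> 1
  'ran' -> 0
  'sat' -> 2

Encoded: [1, 1, 0, 3, 2, 1, 0, 2]


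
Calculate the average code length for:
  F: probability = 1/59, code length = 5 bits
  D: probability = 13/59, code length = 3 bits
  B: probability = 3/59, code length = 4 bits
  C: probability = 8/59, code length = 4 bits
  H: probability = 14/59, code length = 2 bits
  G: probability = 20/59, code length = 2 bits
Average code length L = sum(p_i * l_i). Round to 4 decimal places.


Weighted contributions p_i * l_i:
  F: (1/59) * 5 = 5/59
  D: (13/59) * 3 = 39/59
  B: (3/59) * 4 = 12/59
  C: (8/59) * 4 = 32/59
  H: (14/59) * 2 = 28/59
  G: (20/59) * 2 = 40/59
Sum = (5 + 39 + 12 + 32 + 28 + 40)/59 = 156/59

L = 156/59 = 2.6441 bits/symbol


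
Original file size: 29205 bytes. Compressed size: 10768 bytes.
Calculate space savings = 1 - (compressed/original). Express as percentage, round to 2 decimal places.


ratio = compressed/original = 10768/29205 = 0.368704
savings = 1 - ratio = 1 - 0.368704 = 0.631296
as a percentage: 0.631296 * 100 = 63.13%

Space savings = 1 - 10768/29205 = 63.13%


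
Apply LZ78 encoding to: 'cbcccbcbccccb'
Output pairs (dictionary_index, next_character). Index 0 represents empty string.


LZ78 encoding steps:
Dictionary: {0: ''}
Step 1: w='' (idx 0), next='c' -> output (0, 'c'), add 'c' as idx 1
Step 2: w='' (idx 0), next='b' -> output (0, 'b'), add 'b' as idx 2
Step 3: w='c' (idx 1), next='c' -> output (1, 'c'), add 'cc' as idx 3
Step 4: w='c' (idx 1), next='b' -> output (1, 'b'), add 'cb' as idx 4
Step 5: w='cb' (idx 4), next='c' -> output (4, 'c'), add 'cbc' as idx 5
Step 6: w='cc' (idx 3), next='c' -> output (3, 'c'), add 'ccc' as idx 6
Step 7: w='b' (idx 2), end of input -> output (2, '')


Encoded: [(0, 'c'), (0, 'b'), (1, 'c'), (1, 'b'), (4, 'c'), (3, 'c'), (2, '')]


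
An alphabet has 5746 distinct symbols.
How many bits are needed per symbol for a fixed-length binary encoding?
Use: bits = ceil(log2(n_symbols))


log2(5746) = 12.4883
Bracket: 2^12 = 4096 < 5746 <= 2^13 = 8192
So ceil(log2(5746)) = 13

bits = ceil(log2(5746)) = ceil(12.4883) = 13 bits


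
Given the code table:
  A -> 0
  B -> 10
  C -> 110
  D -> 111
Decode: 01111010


Decoding:
0 -> A
111 -> D
10 -> B
10 -> B


Result: ADBB


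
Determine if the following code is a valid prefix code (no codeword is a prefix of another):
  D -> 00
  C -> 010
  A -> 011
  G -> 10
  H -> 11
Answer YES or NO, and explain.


Checking each pair (does one codeword prefix another?):
  D='00' vs C='010': no prefix
  D='00' vs A='011': no prefix
  D='00' vs G='10': no prefix
  D='00' vs H='11': no prefix
  C='010' vs D='00': no prefix
  C='010' vs A='011': no prefix
  C='010' vs G='10': no prefix
  C='010' vs H='11': no prefix
  A='011' vs D='00': no prefix
  A='011' vs C='010': no prefix
  A='011' vs G='10': no prefix
  A='011' vs H='11': no prefix
  G='10' vs D='00': no prefix
  G='10' vs C='010': no prefix
  G='10' vs A='011': no prefix
  G='10' vs H='11': no prefix
  H='11' vs D='00': no prefix
  H='11' vs C='010': no prefix
  H='11' vs A='011': no prefix
  H='11' vs G='10': no prefix
No violation found over all pairs.

YES -- this is a valid prefix code. No codeword is a prefix of any other codeword.


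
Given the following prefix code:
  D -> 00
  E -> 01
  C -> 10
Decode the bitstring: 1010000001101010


Decoding step by step:
Bits 10 -> C
Bits 10 -> C
Bits 00 -> D
Bits 00 -> D
Bits 01 -> E
Bits 10 -> C
Bits 10 -> C
Bits 10 -> C


Decoded message: CCDDECCC


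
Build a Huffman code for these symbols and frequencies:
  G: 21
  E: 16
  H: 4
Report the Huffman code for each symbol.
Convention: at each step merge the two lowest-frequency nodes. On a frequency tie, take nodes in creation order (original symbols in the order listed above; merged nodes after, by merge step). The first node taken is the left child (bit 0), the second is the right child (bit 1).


Huffman tree construction:
Step 1: Merge H(4) + E(16) = 20
Step 2: Merge (H+E)(20) + G(21) = 41
Read each symbol's code off the tree from the root (left child = 0, right child = 1).

Codes:
  G: 1 (length 1)
  E: 01 (length 2)
  H: 00 (length 2)
Average code length: 61/41 = 1.4878 bits/symbol


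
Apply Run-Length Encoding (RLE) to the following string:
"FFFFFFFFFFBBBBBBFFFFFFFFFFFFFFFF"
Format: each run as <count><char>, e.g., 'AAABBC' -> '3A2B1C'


Scanning runs left to right:
  i=0: run of 'F' x 10 -> '10F'
  i=10: run of 'B' x 6 -> '6B'
  i=16: run of 'F' x 16 -> '16F'

RLE = 10F6B16F


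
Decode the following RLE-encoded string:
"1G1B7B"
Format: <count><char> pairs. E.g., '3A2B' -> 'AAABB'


Expanding each <count><char> pair:
  1G -> 'G'
  1B -> 'B'
  7B -> 'BBBBBBB'

Decoded = GBBBBBBBB


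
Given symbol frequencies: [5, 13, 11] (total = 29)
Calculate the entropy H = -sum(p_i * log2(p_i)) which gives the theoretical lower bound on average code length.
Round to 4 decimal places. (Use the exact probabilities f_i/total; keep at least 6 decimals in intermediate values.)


Per-symbol terms -p_i * log2(p_i) with p_i = f_i/29:
  p = 5/29 = 0.172414: log2(p) = -2.536053, -p*log2(p) = 0.437251
  p = 13/29 = 0.448276: log2(p) = -1.157541, -p*log2(p) = 0.518898
  p = 11/29 = 0.379310: log2(p) = -1.398549, -p*log2(p) = 0.530484
H = 0.437251 + 0.518898 + 0.530484 = 1.486633

H = 1.4866 bits/symbol


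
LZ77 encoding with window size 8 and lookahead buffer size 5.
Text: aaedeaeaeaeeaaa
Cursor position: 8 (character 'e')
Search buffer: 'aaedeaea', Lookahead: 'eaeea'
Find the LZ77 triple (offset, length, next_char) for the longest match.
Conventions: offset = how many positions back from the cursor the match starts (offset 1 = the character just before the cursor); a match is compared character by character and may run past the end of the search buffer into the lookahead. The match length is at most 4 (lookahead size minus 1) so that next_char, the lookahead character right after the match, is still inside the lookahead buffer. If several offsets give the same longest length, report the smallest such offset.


Try each offset into the search buffer:
  offset=1 (pos 7, char 'a'): match length 0
  offset=2 (pos 6, char 'e'): match length 3
  offset=3 (pos 5, char 'a'): match length 0
  offset=4 (pos 4, char 'e'): match length 3
  offset=5 (pos 3, char 'd'): match length 0
  offset=6 (pos 2, char 'e'): match length 1
  offset=7 (pos 1, char 'a'): match length 0
  offset=8 (pos 0, char 'a'): match length 0
Longest match has length 3, found at offsets 2, 4; take the smallest, offset 2.
next_char = character at position 8 + 3 = 11 -> 'e'

Best match: offset=2, length=3 (matching 'eae' starting at position 6)
LZ77 triple: (2, 3, 'e')


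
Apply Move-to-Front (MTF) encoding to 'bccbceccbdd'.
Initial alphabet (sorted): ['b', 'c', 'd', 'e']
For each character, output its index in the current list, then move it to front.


MTF encoding:
'b': index 0 in ['b', 'c', 'd', 'e'] -> ['b', 'c', 'd', 'e']
'c': index 1 in ['b', 'c', 'd', 'e'] -> ['c', 'b', 'd', 'e']
'c': index 0 in ['c', 'b', 'd', 'e'] -> ['c', 'b', 'd', 'e']
'b': index 1 in ['c', 'b', 'd', 'e'] -> ['b', 'c', 'd', 'e']
'c': index 1 in ['b', 'c', 'd', 'e'] -> ['c', 'b', 'd', 'e']
'e': index 3 in ['c', 'b', 'd', 'e'] -> ['e', 'c', 'b', 'd']
'c': index 1 in ['e', 'c', 'b', 'd'] -> ['c', 'e', 'b', 'd']
'c': index 0 in ['c', 'e', 'b', 'd'] -> ['c', 'e', 'b', 'd']
'b': index 2 in ['c', 'e', 'b', 'd'] -> ['b', 'c', 'e', 'd']
'd': index 3 in ['b', 'c', 'e', 'd'] -> ['d', 'b', 'c', 'e']
'd': index 0 in ['d', 'b', 'c', 'e'] -> ['d', 'b', 'c', 'e']


Output: [0, 1, 0, 1, 1, 3, 1, 0, 2, 3, 0]


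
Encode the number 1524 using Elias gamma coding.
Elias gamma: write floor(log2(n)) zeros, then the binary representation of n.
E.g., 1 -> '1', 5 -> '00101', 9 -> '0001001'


num_bits = floor(log2(1524)) + 1 = 11
leading_zeros = num_bits - 1 = 10
binary(1524) = 10111110100

Elias gamma(1524) = '0000000000' + '10111110100' = 000000000010111110100 (21 bits)


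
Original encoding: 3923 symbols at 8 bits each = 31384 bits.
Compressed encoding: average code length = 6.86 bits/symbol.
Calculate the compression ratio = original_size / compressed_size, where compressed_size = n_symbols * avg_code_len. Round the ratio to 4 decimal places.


original_size = n_symbols * orig_bits = 3923 * 8 = 31384 bits
compressed_size = n_symbols * avg_code_len = 3923 * 6.86 = 26911.78 bits
ratio = original_size / compressed_size = 31384 / 26911.78 = 1.1662

Compression ratio = 1.1662


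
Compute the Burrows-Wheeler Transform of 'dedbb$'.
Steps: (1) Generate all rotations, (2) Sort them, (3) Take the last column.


Rotations (sorted):
  0: $dedbb -> last char: b
  1: b$dedb -> last char: b
  2: bb$ded -> last char: d
  3: dbb$de -> last char: e
  4: dedbb$ -> last char: $
  5: edbb$d -> last char: d


BWT = bbde$d


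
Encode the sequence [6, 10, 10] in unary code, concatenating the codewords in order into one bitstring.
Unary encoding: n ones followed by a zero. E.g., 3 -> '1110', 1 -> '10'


Encode each number as n ones followed by a terminating 0:
  6 -> 1111110 (7 bits)
  10 -> 11111111110 (11 bits)
  10 -> 11111111110 (11 bits)
Total length = 7 + 11 + 11 = 29 bits.

Unary([6, 10, 10]) = 11111101111111111011111111110 (29 bits)


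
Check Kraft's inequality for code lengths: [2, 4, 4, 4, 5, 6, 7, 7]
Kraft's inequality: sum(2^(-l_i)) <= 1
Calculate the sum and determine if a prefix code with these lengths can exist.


Sum = 2^(-2) + 2^(-4) + 2^(-4) + 2^(-4) + 2^(-5) + 2^(-6) + 2^(-7) + 2^(-7)
    = 0.25 + 0.0625 + 0.0625 + 0.0625 + 0.03125 + 0.015625 + 0.0078125 + 0.0078125
    = 64/128 = 0.5
Since 0.5 <= 1, Kraft's inequality IS satisfied.
A prefix code with these lengths CAN exist.

Kraft sum = 0.5. Satisfied.


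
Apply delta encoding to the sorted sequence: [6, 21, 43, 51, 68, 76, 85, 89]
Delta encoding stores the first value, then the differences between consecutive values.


First value: 6
Deltas:
  21 - 6 = 15
  43 - 21 = 22
  51 - 43 = 8
  68 - 51 = 17
  76 - 68 = 8
  85 - 76 = 9
  89 - 85 = 4


Delta encoded: [6, 15, 22, 8, 17, 8, 9, 4]


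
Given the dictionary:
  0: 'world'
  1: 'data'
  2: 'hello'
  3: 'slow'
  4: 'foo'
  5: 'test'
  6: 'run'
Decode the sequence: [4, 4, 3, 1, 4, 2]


Look up each index in the dictionary:
  4 -> 'foo'
  4 -> 'foo'
  3 -> 'slow'
  1 -> 'data'
  4 -> 'foo'
  2 -> 'hello'

Decoded: "foo foo slow data foo hello"


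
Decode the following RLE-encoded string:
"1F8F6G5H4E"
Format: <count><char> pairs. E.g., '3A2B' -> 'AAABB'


Expanding each <count><char> pair:
  1F -> 'F'
  8F -> 'FFFFFFFF'
  6G -> 'GGGGGG'
  5H -> 'HHHHH'
  4E -> 'EEEE'

Decoded = FFFFFFFFFGGGGGGHHHHHEEEE


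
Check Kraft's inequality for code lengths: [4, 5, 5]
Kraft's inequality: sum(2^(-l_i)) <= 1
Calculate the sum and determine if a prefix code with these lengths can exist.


Sum = 2^(-4) + 2^(-5) + 2^(-5)
    = 0.0625 + 0.03125 + 0.03125
    = 4/32 = 0.125
Since 0.125 <= 1, Kraft's inequality IS satisfied.
A prefix code with these lengths CAN exist.

Kraft sum = 0.125. Satisfied.


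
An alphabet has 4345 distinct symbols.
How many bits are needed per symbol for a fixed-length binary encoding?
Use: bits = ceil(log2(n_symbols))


log2(4345) = 12.0851
Bracket: 2^12 = 4096 < 4345 <= 2^13 = 8192
So ceil(log2(4345)) = 13

bits = ceil(log2(4345)) = ceil(12.0851) = 13 bits


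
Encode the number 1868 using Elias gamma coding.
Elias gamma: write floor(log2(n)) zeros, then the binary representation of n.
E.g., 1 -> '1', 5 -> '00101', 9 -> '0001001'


num_bits = floor(log2(1868)) + 1 = 11
leading_zeros = num_bits - 1 = 10
binary(1868) = 11101001100

Elias gamma(1868) = '0000000000' + '11101001100' = 000000000011101001100 (21 bits)


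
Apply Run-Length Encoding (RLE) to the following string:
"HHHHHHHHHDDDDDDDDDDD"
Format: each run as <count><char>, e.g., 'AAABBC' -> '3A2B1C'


Scanning runs left to right:
  i=0: run of 'H' x 9 -> '9H'
  i=9: run of 'D' x 11 -> '11D'

RLE = 9H11D


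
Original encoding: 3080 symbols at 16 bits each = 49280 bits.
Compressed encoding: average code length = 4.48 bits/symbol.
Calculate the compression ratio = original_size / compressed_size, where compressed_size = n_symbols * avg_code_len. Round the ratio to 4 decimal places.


original_size = n_symbols * orig_bits = 3080 * 16 = 49280 bits
compressed_size = n_symbols * avg_code_len = 3080 * 4.48 = 13798.4 bits
ratio = original_size / compressed_size = 49280 / 13798.4 = 3.5714

Compression ratio = 3.5714


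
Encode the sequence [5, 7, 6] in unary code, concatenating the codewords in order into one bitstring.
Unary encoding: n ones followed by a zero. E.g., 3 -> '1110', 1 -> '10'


Encode each number as n ones followed by a terminating 0:
  5 -> 111110 (6 bits)
  7 -> 11111110 (8 bits)
  6 -> 1111110 (7 bits)
Total length = 6 + 8 + 7 = 21 bits.

Unary([5, 7, 6]) = 111110111111101111110 (21 bits)


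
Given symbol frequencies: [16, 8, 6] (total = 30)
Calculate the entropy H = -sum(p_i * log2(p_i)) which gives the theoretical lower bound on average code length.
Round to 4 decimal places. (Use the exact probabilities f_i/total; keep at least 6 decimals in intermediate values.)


Per-symbol terms -p_i * log2(p_i) with p_i = f_i/30:
  p = 16/30 = 0.533333: log2(p) = -0.906891, -p*log2(p) = 0.483675
  p = 8/30 = 0.266667: log2(p) = -1.906891, -p*log2(p) = 0.508504
  p = 6/30 = 0.200000: log2(p) = -2.321928, -p*log2(p) = 0.464386
H = 0.483675 + 0.508504 + 0.464386 = 1.456565

H = 1.4566 bits/symbol


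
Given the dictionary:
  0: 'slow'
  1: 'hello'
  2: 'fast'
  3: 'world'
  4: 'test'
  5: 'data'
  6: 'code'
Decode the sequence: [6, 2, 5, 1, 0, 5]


Look up each index in the dictionary:
  6 -> 'code'
  2 -> 'fast'
  5 -> 'data'
  1 -> 'hello'
  0 -> 'slow'
  5 -> 'data'

Decoded: "code fast data hello slow data"


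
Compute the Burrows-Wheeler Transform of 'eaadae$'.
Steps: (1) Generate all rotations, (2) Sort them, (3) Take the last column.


Rotations (sorted):
  0: $eaadae -> last char: e
  1: aadae$e -> last char: e
  2: adae$ea -> last char: a
  3: ae$eaad -> last char: d
  4: dae$eaa -> last char: a
  5: e$eaada -> last char: a
  6: eaadae$ -> last char: $


BWT = eeadaa$


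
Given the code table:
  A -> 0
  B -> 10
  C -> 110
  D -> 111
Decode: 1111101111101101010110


Decoding:
111 -> D
110 -> C
111 -> D
110 -> C
110 -> C
10 -> B
10 -> B
110 -> C


Result: DCDCCBBC


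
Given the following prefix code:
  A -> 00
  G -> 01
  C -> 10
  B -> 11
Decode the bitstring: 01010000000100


Decoding step by step:
Bits 01 -> G
Bits 01 -> G
Bits 00 -> A
Bits 00 -> A
Bits 00 -> A
Bits 01 -> G
Bits 00 -> A


Decoded message: GGAAAGA


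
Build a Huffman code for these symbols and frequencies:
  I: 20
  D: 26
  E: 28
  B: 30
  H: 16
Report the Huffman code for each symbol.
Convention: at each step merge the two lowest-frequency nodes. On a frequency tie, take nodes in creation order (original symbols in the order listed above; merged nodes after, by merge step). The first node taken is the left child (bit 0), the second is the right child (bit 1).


Huffman tree construction:
Step 1: Merge H(16) + I(20) = 36
Step 2: Merge D(26) + E(28) = 54
Step 3: Merge B(30) + (H+I)(36) = 66
Step 4: Merge (D+E)(54) + (B+(H+I))(66) = 120
Read each symbol's code off the tree from the root (left child = 0, right child = 1).

Codes:
  I: 111 (length 3)
  D: 00 (length 2)
  E: 01 (length 2)
  B: 10 (length 2)
  H: 110 (length 3)
Average code length: 276/120 = 2.3000 bits/symbol


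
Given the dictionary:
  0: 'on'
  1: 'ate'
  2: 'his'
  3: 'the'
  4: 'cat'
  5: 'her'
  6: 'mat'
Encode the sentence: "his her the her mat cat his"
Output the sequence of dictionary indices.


Look up each word in the dictionary:
  'his' -> 2
  'her' -> 5
  'the' -> 3
  'her' -> 5
  'mat' -> 6
  'cat' -> 4
  'his' -> 2

Encoded: [2, 5, 3, 5, 6, 4, 2]


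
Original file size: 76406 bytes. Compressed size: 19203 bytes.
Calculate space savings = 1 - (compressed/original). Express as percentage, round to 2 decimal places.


ratio = compressed/original = 19203/76406 = 0.251328
savings = 1 - ratio = 1 - 0.251328 = 0.748672
as a percentage: 0.748672 * 100 = 74.87%

Space savings = 1 - 19203/76406 = 74.87%


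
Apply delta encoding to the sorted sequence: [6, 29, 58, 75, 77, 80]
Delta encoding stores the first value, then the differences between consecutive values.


First value: 6
Deltas:
  29 - 6 = 23
  58 - 29 = 29
  75 - 58 = 17
  77 - 75 = 2
  80 - 77 = 3


Delta encoded: [6, 23, 29, 17, 2, 3]


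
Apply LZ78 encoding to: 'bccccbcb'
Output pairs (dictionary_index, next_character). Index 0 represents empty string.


LZ78 encoding steps:
Dictionary: {0: ''}
Step 1: w='' (idx 0), next='b' -> output (0, 'b'), add 'b' as idx 1
Step 2: w='' (idx 0), next='c' -> output (0, 'c'), add 'c' as idx 2
Step 3: w='c' (idx 2), next='c' -> output (2, 'c'), add 'cc' as idx 3
Step 4: w='c' (idx 2), next='b' -> output (2, 'b'), add 'cb' as idx 4
Step 5: w='cb' (idx 4), end of input -> output (4, '')


Encoded: [(0, 'b'), (0, 'c'), (2, 'c'), (2, 'b'), (4, '')]


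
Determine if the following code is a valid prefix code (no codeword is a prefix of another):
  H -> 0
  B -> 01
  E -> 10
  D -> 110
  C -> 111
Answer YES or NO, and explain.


Checking each pair (does one codeword prefix another?):
  H='0' vs B='01': prefix -- VIOLATION

NO -- this is NOT a valid prefix code. H (0) is a prefix of B (01).


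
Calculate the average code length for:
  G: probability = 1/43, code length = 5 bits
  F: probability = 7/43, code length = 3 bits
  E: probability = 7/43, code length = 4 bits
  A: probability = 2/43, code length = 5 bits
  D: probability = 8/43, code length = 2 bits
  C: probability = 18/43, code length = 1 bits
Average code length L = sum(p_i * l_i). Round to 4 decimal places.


Weighted contributions p_i * l_i:
  G: (1/43) * 5 = 5/43
  F: (7/43) * 3 = 21/43
  E: (7/43) * 4 = 28/43
  A: (2/43) * 5 = 10/43
  D: (8/43) * 2 = 16/43
  C: (18/43) * 1 = 18/43
Sum = (5 + 21 + 28 + 10 + 16 + 18)/43 = 98/43

L = 98/43 = 2.2791 bits/symbol


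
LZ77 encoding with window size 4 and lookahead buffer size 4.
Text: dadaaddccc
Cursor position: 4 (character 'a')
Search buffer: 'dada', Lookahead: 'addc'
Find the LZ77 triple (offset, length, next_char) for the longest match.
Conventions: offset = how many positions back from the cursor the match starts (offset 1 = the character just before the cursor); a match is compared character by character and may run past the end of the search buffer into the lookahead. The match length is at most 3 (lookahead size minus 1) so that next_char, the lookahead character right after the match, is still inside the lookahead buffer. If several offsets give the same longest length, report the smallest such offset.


Try each offset into the search buffer:
  offset=1 (pos 3, char 'a'): match length 1
  offset=2 (pos 2, char 'd'): match length 0
  offset=3 (pos 1, char 'a'): match length 2
  offset=4 (pos 0, char 'd'): match length 0
Longest match has length 2 at offset 3.
next_char = character at position 4 + 2 = 6 -> 'd'

Best match: offset=3, length=2 (matching 'ad' starting at position 1)
LZ77 triple: (3, 2, 'd')


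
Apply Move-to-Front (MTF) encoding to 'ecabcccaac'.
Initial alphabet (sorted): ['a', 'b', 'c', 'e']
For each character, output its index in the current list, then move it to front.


MTF encoding:
'e': index 3 in ['a', 'b', 'c', 'e'] -> ['e', 'a', 'b', 'c']
'c': index 3 in ['e', 'a', 'b', 'c'] -> ['c', 'e', 'a', 'b']
'a': index 2 in ['c', 'e', 'a', 'b'] -> ['a', 'c', 'e', 'b']
'b': index 3 in ['a', 'c', 'e', 'b'] -> ['b', 'a', 'c', 'e']
'c': index 2 in ['b', 'a', 'c', 'e'] -> ['c', 'b', 'a', 'e']
'c': index 0 in ['c', 'b', 'a', 'e'] -> ['c', 'b', 'a', 'e']
'c': index 0 in ['c', 'b', 'a', 'e'] -> ['c', 'b', 'a', 'e']
'a': index 2 in ['c', 'b', 'a', 'e'] -> ['a', 'c', 'b', 'e']
'a': index 0 in ['a', 'c', 'b', 'e'] -> ['a', 'c', 'b', 'e']
'c': index 1 in ['a', 'c', 'b', 'e'] -> ['c', 'a', 'b', 'e']


Output: [3, 3, 2, 3, 2, 0, 0, 2, 0, 1]


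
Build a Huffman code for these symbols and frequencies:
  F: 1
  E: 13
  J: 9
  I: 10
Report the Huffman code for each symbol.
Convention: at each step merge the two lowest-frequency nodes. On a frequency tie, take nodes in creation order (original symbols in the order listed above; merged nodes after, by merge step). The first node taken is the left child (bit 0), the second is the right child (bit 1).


Huffman tree construction:
Step 1: Merge F(1) + J(9) = 10
Step 2: Merge I(10) + (F+J)(10) = 20
Step 3: Merge E(13) + (I+(F+J))(20) = 33
Read each symbol's code off the tree from the root (left child = 0, right child = 1).

Codes:
  F: 110 (length 3)
  E: 0 (length 1)
  J: 111 (length 3)
  I: 10 (length 2)
Average code length: 63/33 = 1.9091 bits/symbol
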